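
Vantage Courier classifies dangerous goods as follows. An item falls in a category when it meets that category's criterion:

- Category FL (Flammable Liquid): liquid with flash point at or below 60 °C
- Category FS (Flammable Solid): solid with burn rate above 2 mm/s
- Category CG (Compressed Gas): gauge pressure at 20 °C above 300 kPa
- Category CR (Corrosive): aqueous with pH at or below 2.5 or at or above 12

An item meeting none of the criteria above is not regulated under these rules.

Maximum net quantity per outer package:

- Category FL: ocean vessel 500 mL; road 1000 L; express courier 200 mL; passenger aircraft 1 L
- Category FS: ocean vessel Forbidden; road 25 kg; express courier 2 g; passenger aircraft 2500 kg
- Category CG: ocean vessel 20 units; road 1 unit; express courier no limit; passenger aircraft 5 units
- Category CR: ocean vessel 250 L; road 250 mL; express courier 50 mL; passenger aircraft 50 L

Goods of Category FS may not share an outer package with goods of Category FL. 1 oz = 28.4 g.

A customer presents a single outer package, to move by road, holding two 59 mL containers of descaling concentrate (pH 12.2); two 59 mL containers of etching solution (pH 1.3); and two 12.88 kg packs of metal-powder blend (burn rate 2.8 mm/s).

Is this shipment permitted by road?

No

pH 12.2 meets the Category CR criterion (Corrosive), so the descaling concentrate is Category CR.
With pH 1.3 (≤ 2.5), the etching solution falls in Category CR.
Burn rate 2.8 mm/s meets the Category FS criterion (Flammable Solid), so the metal-powder blend is Category FS.
Total Category CR: (two 59 mL containers = 118 mL) + (two 59 mL containers = 118 mL) = 236 mL.
236 mL is within the road limit of 250 mL for Category CR.
Category FS quantity: two 12.88 kg packs = 25.76 kg.
25.76 kg > 25 kg (road limit, Category FS) — over the limit.
The segregation rule (Category FS with Category FL) does not apply to Category CR with Category FS.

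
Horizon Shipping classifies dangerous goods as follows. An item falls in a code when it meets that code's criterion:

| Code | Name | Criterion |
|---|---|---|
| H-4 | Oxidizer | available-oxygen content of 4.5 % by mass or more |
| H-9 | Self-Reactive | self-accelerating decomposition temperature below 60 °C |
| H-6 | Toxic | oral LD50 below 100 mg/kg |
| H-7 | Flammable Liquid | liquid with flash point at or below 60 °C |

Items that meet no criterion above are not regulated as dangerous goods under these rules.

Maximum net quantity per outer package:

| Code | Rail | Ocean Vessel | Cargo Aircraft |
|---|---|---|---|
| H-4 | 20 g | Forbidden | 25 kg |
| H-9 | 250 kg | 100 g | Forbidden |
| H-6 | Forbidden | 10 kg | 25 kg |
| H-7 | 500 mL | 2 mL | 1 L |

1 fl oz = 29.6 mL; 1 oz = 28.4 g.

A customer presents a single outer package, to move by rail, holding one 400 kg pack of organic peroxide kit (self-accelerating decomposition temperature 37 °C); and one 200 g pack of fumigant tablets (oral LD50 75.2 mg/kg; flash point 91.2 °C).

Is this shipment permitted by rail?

No

The organic peroxide kit has self-accelerating decomposition temperature 37 °C, which is < 60 °C, so it is Code H-9 (Self-Reactive).
With oral LD50 75.2 mg/kg (< 100 mg/kg), the fumigant tablets fall in Code H-6.
Code H-9 quantity: 400 kg.
That exceeds the Code H-9 rail limit of 250 kg.
Code H-6 quantity: 200 g.
Code H-6 is Forbidden by rail.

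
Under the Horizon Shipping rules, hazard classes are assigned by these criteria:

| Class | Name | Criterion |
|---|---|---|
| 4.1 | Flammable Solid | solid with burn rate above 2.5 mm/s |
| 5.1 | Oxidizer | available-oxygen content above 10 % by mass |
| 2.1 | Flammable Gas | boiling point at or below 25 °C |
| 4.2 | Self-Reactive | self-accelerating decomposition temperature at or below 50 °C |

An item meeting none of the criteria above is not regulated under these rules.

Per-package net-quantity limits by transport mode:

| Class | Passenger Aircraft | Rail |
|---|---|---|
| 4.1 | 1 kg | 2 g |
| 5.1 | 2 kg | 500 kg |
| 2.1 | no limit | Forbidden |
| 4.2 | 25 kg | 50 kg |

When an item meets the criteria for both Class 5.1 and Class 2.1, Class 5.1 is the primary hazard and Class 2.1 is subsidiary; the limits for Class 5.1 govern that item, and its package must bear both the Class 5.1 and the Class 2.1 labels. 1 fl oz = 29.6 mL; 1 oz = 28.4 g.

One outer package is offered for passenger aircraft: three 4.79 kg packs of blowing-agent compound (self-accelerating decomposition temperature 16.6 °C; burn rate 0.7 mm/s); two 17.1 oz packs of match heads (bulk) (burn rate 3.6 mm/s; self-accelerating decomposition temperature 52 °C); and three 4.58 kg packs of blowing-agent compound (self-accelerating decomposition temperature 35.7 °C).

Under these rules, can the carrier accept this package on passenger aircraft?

With self-accelerating decomposition temperature 16.6 °C (≤ 50 °C), the blowing-agent compound falls in Class 4.2.
The match heads (bulk) have burn rate 3.6 mm/s, which is > 2.5 mm/s, so they are Class 4.1 (Flammable Solid).
With self-accelerating decomposition temperature 35.7 °C (≤ 50 °C), the blowing-agent compound falls in Class 4.2.
Class 4.2 net quantity: (three 4.79 kg packs = 14.37 kg) + (three 4.58 kg packs = 13.74 kg) = 28.11 kg.
That exceeds the Class 4.2 passenger aircraft limit of 25 kg.
Class 4.1 quantity: two 17.1 oz packs = 971.28 g.
971.28 g is within the passenger aircraft limit of 1 kg for Class 4.1.

No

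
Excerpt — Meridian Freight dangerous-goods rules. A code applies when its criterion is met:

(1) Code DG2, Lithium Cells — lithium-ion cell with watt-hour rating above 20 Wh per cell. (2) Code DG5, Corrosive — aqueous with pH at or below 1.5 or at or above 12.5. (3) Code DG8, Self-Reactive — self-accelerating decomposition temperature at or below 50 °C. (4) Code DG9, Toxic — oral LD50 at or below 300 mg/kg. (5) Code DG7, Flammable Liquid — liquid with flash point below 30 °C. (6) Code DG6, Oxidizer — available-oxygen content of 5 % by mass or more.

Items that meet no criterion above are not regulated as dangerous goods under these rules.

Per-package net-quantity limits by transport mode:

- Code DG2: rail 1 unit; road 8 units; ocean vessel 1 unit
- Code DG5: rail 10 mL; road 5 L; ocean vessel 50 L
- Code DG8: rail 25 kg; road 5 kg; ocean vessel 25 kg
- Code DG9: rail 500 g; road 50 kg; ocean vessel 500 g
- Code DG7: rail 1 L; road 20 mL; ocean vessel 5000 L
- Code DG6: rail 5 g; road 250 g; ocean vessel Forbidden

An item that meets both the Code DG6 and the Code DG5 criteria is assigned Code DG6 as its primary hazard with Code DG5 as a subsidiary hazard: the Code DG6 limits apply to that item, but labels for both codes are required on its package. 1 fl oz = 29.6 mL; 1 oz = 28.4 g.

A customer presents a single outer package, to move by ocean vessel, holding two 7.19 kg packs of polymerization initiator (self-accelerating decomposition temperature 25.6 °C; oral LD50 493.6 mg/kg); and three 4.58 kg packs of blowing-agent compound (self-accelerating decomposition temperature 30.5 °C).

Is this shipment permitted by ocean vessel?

With self-accelerating decomposition temperature 25.6 °C (≤ 50 °C), the polymerization initiator falls in Code DG8.
The blowing-agent compound has self-accelerating decomposition temperature 30.5 °C, which is ≤ 50 °C, so it is Code DG8 (Self-Reactive).
Total Code DG8: (two 7.19 kg packs = 14.38 kg) + (three 4.58 kg packs = 13.74 kg) = 28.12 kg.
28.12 kg > 25 kg (ocean vessel limit, Code DG8) — over the limit.

No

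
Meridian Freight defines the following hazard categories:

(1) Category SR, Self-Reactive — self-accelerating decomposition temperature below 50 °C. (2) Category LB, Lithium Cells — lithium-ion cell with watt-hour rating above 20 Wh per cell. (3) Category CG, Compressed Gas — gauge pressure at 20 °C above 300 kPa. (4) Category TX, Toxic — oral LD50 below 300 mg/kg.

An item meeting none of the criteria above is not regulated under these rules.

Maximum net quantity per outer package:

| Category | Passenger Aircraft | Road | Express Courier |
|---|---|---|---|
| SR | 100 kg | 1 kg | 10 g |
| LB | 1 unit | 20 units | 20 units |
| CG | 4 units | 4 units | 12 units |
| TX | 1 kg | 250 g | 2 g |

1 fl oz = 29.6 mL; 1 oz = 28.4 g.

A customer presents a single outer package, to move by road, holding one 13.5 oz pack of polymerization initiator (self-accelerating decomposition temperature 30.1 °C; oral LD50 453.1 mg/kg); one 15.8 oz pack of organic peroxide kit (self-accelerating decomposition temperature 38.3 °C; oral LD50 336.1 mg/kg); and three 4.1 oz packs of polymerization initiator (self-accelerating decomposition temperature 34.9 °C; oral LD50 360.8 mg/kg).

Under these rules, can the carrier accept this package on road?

No

Self-accelerating decomposition temperature 30.1 °C meets the Category SR criterion (Self-Reactive), so the polymerization initiator is Category SR.
Self-accelerating decomposition temperature 38.3 °C meets the Category SR criterion (Self-Reactive), so the organic peroxide kit is Category SR.
With self-accelerating decomposition temperature 34.9 °C (< 50 °C), the polymerization initiator falls in Category SR.
Total Category SR: (one 13.5 oz pack = 383.4 g) + (one 15.8 oz pack = 448.72 g) + (three 4.1 oz packs = 349.32 g) = 1181.44 g.
1181.44 g > 1 kg (road limit, Category SR) — over the limit.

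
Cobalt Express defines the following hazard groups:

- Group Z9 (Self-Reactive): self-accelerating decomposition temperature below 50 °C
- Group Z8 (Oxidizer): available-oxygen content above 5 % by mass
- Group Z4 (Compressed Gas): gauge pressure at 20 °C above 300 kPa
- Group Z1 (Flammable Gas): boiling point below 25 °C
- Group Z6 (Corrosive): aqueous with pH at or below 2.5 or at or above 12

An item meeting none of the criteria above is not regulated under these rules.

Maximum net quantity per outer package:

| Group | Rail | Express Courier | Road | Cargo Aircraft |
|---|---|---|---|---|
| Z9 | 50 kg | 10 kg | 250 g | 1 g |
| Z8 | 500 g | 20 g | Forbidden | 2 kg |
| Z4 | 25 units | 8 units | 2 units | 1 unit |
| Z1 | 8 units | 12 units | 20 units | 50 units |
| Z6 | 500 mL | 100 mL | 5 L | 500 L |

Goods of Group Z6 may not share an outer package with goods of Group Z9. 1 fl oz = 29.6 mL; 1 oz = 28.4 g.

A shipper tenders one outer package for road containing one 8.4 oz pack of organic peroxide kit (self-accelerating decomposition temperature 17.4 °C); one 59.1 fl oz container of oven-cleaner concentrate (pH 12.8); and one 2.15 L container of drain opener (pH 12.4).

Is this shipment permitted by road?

No

With self-accelerating decomposition temperature 17.4 °C (< 50 °C), the organic peroxide kit falls in Group Z9.
Oven-cleaner concentrate: pH 12.8 ≥ 12 → Group Z6 (Corrosive).
Drain opener: pH 12.4 ≥ 12 → Group Z6 (Corrosive).
Group Z6 net quantity: (one 59.1 fl oz container = 1749.36 mL) + 2.15 L = 3899.36 mL.
That is within the Group Z6 road limit of 5 L.
Group Z9 quantity: one 8.4 oz pack = 238.56 g.
That is within the Group Z9 road limit of 250 g.
Group Z6 and Group Z9 may not share an outer package.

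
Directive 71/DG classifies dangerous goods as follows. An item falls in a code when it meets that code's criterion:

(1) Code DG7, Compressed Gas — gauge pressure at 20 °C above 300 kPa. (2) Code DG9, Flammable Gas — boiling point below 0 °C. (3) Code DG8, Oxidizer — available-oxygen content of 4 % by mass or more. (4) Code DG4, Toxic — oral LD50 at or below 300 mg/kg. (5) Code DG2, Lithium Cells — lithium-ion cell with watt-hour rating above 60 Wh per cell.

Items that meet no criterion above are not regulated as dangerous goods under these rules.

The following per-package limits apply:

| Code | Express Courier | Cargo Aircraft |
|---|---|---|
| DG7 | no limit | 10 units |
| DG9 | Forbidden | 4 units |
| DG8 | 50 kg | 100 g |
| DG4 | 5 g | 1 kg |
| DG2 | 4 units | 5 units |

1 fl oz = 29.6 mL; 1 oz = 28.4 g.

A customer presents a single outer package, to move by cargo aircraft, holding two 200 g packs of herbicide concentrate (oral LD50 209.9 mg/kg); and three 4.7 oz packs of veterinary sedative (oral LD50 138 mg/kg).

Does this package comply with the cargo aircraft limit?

With oral LD50 209.9 mg/kg (≤ 300 mg/kg), the herbicide concentrate falls in Code DG4.
Oral LD50 138 mg/kg meets the Code DG4 criterion (Toxic), so the veterinary sedative is Code DG4.
Total Code DG4: (two 200 g packs = 400 g) + (three 4.7 oz packs = 400.44 g) = 800.44 g.
That is within the Code DG4 cargo aircraft limit of 1 kg.

Yes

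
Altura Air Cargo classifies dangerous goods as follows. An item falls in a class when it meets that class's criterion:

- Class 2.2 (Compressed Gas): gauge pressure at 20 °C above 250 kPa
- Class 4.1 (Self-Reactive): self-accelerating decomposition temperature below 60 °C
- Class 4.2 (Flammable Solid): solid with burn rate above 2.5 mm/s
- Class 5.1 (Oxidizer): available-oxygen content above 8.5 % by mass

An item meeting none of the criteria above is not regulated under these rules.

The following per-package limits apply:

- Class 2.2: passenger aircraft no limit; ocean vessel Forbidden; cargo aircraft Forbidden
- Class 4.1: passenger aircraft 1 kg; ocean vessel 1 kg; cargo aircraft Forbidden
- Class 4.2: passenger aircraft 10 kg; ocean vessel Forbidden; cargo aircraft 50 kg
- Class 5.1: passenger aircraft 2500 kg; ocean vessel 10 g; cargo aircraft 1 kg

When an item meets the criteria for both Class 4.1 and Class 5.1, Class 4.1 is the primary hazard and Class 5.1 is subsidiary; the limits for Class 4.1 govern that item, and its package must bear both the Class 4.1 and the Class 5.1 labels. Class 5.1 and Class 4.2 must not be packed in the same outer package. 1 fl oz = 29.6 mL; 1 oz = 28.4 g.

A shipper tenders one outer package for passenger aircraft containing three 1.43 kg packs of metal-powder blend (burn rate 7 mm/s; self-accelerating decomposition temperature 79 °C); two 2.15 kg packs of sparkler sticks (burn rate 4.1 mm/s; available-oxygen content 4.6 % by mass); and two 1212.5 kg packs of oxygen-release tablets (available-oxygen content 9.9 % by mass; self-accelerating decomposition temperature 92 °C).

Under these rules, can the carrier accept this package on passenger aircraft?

Burn rate 7 mm/s meets the Class 4.2 criterion (Flammable Solid), so the metal-powder blend is Class 4.2.
With burn rate 4.1 mm/s (> 2.5 mm/s), the sparkler sticks fall in Class 4.2.
The oxygen-release tablets have available-oxygen content 9.9 % by mass, which is > 8.5 % by mass, so they are Class 5.1 (Oxidizer).
Class 5.1 quantity: two 1212.5 kg packs = 2425 kg.
2425 kg is within the passenger aircraft limit of 2500 kg for Class 5.1.
Class 4.2 net quantity: (three 1.43 kg packs = 4.29 kg) + (two 2.15 kg packs = 4.3 kg) = 8.59 kg.
That is within the Class 4.2 passenger aircraft limit of 10 kg.
Class 5.1 and Class 4.2 may not share an outer package.

No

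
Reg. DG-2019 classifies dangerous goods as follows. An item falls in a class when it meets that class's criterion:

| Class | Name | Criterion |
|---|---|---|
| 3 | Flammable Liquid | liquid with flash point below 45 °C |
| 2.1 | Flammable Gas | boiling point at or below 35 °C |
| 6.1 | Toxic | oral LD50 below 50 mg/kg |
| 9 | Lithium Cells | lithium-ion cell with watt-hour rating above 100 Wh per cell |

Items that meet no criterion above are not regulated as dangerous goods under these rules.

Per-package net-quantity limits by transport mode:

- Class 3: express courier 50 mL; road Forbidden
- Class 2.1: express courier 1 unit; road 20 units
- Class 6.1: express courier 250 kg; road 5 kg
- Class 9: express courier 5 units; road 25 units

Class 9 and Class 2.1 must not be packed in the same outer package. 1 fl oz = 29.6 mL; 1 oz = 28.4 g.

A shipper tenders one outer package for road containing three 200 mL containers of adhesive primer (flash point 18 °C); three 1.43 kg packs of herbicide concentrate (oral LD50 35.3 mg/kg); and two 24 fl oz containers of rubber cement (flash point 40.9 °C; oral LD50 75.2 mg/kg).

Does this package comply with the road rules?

No

Adhesive primer: flash point 18 °C < 45 °C → Class 3 (Flammable Liquid).
Oral LD50 35.3 mg/kg meets the Class 6.1 criterion (Toxic), so the herbicide concentrate is Class 6.1.
The rubber cement has flash point 40.9 °C, which is < 45 °C, so it is Class 3 (Flammable Liquid).
Class 6.1 quantity: three 1.43 kg packs = 4.29 kg.
That is within the Class 6.1 road limit of 5 kg.
Class 3 net quantity: (three 200 mL containers = 600 mL) + (two 24 fl oz containers = 1420.8 mL) = 2020.8 mL.
Class 3 is Forbidden by road.
The segregation rule (Class 9 with Class 2.1) does not apply to Class 6.1 with Class 3.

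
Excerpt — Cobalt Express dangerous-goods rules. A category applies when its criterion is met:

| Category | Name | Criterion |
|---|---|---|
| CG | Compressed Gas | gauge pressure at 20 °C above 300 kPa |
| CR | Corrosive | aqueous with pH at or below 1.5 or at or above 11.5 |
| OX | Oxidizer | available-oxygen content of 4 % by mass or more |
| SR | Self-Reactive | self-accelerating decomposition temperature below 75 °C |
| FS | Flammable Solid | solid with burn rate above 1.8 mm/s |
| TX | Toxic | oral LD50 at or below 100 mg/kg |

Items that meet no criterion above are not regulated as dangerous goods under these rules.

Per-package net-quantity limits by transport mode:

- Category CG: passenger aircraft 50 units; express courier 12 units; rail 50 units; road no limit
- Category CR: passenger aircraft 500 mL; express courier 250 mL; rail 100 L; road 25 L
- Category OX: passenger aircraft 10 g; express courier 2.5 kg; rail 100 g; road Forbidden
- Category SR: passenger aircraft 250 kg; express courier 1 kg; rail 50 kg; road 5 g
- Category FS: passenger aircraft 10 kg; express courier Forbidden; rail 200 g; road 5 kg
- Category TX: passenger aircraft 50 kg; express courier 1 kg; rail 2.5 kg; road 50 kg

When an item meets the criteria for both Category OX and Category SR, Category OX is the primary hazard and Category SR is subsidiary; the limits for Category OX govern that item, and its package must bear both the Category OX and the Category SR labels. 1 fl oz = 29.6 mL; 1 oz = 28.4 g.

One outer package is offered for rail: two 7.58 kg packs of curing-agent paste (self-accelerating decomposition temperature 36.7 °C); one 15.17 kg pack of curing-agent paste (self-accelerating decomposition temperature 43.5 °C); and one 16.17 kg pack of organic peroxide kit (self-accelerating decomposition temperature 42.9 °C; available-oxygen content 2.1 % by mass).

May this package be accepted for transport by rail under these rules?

Yes

With self-accelerating decomposition temperature 36.7 °C (< 75 °C), the curing-agent paste falls in Category SR.
With self-accelerating decomposition temperature 43.5 °C (< 75 °C), the curing-agent paste falls in Category SR.
With self-accelerating decomposition temperature 42.9 °C (< 75 °C), the organic peroxide kit falls in Category SR.
Category SR net quantity: (two 7.58 kg packs = 15.16 kg) + 15.17 kg + 16.17 kg = 46.5 kg.
46.5 kg is within the rail limit of 50 kg for Category SR.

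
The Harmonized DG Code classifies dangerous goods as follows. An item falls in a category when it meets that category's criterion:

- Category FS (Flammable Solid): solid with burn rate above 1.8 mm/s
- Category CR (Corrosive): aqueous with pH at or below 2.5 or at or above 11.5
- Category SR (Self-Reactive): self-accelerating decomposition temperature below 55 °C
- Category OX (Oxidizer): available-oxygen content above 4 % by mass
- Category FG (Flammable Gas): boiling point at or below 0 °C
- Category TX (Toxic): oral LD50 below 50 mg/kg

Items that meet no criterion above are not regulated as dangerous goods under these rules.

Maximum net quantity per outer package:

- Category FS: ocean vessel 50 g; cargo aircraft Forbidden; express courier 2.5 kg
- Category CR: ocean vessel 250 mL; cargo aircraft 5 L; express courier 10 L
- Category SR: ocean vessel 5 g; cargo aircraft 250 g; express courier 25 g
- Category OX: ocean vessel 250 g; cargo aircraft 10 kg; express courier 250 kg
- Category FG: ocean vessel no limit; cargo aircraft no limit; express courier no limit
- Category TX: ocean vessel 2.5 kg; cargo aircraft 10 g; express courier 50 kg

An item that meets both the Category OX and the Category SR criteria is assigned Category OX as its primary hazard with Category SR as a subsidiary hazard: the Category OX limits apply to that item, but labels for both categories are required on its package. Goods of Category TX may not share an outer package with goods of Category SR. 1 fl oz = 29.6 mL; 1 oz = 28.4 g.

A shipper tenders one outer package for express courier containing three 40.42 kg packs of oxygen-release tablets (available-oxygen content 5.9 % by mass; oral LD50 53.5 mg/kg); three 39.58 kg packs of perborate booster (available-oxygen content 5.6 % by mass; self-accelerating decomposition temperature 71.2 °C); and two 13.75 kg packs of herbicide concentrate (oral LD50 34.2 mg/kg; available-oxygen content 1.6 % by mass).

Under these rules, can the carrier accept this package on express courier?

The oxygen-release tablets have available-oxygen content 5.9 % by mass, which is > 4 % by mass, so they are Category OX (Oxidizer).
The perborate booster has available-oxygen content 5.6 % by mass, which is > 4 % by mass, so it is Category OX (Oxidizer).
Herbicide concentrate: oral LD50 34.2 mg/kg < 50 mg/kg → Category TX (Toxic).
Category TX quantity: two 13.75 kg packs = 27.5 kg.
27.5 kg is within the express courier limit of 50 kg for Category TX.
Category OX net quantity: (three 40.42 kg packs = 121.26 kg) + (three 39.58 kg packs = 118.74 kg) = 240 kg.
That is within the Category OX express courier limit of 250 kg.
The segregation rule (Category TX with Category SR) does not apply to Category TX with Category OX.
Every hazard category is within its express courier limit and no segregation rule is violated.

Yes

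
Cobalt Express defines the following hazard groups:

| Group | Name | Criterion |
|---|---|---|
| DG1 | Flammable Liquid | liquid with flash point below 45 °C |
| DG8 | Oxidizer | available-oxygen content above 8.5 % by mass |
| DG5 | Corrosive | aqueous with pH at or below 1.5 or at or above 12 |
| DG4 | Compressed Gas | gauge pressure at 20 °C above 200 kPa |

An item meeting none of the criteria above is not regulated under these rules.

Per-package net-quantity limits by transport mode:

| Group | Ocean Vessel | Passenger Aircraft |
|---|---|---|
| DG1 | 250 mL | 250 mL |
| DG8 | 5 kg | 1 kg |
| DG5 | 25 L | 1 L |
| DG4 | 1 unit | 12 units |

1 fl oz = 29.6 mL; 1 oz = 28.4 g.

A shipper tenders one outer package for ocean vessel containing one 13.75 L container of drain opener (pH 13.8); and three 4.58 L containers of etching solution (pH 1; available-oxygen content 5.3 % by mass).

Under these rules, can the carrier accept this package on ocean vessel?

Drain opener: pH 13.8 ≥ 12 → Group DG5 (Corrosive).
With pH 1 (≤ 1.5), the etching solution falls in Group DG5.
Group DG5 net quantity: 13.75 L + (three 4.58 L containers = 13.74 L) = 27.49 L.
27.49 L > 25 L (ocean vessel limit, Group DG5) — over the limit.

No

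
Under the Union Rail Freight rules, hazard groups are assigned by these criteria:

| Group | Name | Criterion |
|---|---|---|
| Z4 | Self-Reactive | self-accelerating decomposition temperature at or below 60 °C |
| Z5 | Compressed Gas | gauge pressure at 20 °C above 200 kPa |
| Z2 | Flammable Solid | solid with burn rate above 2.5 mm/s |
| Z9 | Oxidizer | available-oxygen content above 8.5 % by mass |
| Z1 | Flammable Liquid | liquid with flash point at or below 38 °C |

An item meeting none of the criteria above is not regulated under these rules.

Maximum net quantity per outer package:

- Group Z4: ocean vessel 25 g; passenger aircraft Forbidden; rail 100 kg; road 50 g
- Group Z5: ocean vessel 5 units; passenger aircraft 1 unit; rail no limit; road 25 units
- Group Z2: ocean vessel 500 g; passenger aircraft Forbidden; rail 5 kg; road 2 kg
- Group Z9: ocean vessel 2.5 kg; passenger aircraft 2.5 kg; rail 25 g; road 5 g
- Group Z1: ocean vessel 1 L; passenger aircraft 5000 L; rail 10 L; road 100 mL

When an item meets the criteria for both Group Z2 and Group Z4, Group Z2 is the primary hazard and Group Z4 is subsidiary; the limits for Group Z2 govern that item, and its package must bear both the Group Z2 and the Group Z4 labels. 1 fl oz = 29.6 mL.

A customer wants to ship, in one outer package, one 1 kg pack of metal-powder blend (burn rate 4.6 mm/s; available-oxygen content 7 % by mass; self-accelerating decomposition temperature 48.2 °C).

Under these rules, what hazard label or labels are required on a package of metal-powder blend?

Group Z2 and Z4

Burn rate 4.6 mm/s meets the Group Z2 criterion (Flammable Solid), so the metal-powder blend is Group Z2.
With self-accelerating decomposition temperature 48.2 °C (≤ 60 °C), the metal-powder blend falls in Group Z4.
By the precedence rule Group Z2 is primary and Group Z4 is subsidiary, and that rule requires both labels on the package.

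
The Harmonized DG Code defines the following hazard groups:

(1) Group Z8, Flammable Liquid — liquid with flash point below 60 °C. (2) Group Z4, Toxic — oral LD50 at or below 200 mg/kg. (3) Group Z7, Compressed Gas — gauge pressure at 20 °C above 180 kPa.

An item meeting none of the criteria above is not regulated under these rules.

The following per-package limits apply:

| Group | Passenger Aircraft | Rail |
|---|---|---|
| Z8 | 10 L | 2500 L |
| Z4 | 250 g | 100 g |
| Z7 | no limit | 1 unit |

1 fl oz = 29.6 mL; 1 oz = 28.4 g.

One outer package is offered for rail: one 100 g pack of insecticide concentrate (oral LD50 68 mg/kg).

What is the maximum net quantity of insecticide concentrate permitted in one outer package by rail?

The insecticide concentrate has oral LD50 68 mg/kg, which is ≤ 200 mg/kg, so it is Group Z4 (Toxic).
The rail limit for Group Z4 is 100 g.

100 g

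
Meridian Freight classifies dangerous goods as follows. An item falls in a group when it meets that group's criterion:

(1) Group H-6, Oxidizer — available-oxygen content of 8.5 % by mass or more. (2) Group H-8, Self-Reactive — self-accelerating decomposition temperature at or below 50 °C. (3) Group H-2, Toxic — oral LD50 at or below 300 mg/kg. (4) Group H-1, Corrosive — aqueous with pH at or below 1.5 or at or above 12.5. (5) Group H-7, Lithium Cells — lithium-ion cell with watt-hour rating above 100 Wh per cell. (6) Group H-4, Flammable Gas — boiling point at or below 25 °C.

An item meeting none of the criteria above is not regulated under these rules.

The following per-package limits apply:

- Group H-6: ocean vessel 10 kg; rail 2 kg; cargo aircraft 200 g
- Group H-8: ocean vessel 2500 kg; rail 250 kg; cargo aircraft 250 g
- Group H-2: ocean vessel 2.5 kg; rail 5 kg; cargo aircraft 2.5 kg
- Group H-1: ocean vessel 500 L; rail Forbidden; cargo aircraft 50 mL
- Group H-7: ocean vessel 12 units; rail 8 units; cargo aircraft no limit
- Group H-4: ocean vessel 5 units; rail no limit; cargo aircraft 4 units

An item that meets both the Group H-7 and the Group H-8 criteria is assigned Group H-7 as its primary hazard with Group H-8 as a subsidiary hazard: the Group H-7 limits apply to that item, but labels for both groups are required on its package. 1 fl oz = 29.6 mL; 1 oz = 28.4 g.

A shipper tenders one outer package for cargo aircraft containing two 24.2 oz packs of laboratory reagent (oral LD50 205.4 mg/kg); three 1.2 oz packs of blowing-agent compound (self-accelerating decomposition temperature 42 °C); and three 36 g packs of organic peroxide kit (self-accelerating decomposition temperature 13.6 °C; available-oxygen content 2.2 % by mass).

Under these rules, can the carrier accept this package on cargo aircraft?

Laboratory reagent: oral LD50 205.4 mg/kg ≤ 300 mg/kg → Group H-2 (Toxic).
Blowing-agent compound: self-accelerating decomposition temperature 42 °C ≤ 50 °C → Group H-8 (Self-Reactive).
With self-accelerating decomposition temperature 13.6 °C (≤ 50 °C), the organic peroxide kit falls in Group H-8.
Group H-2 quantity: two 24.2 oz packs = 1374.56 g.
1374.56 g ≤ 2.5 kg (cargo aircraft limit, Group H-2) — within limit.
Group H-8 net quantity: (three 1.2 oz packs = 102.24 g) + (three 36 g packs = 108 g) = 210.24 g.
210.24 g ≤ 250 g (cargo aircraft limit, Group H-8) — within limit.
Every hazard group is within its cargo aircraft limit and no segregation rule is violated.

Yes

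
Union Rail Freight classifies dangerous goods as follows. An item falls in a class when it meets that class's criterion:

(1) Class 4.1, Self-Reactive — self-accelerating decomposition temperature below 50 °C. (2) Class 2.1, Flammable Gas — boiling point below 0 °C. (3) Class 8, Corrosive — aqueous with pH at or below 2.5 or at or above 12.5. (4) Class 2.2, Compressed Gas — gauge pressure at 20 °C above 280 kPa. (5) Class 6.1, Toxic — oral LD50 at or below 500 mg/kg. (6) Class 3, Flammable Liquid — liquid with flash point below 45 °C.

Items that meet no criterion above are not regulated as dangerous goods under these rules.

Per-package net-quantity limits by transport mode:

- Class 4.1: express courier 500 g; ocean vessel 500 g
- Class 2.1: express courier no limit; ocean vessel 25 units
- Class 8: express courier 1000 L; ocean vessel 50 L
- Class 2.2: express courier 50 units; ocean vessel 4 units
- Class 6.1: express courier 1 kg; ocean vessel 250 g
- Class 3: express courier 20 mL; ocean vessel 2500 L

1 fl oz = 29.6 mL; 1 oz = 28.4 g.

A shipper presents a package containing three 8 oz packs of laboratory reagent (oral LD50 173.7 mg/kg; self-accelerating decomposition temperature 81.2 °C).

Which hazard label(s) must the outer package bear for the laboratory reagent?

With oral LD50 173.7 mg/kg (≤ 500 mg/kg), the laboratory reagent falls in Class 6.1.
Only the Class 6.1 label is required.

Class 6.1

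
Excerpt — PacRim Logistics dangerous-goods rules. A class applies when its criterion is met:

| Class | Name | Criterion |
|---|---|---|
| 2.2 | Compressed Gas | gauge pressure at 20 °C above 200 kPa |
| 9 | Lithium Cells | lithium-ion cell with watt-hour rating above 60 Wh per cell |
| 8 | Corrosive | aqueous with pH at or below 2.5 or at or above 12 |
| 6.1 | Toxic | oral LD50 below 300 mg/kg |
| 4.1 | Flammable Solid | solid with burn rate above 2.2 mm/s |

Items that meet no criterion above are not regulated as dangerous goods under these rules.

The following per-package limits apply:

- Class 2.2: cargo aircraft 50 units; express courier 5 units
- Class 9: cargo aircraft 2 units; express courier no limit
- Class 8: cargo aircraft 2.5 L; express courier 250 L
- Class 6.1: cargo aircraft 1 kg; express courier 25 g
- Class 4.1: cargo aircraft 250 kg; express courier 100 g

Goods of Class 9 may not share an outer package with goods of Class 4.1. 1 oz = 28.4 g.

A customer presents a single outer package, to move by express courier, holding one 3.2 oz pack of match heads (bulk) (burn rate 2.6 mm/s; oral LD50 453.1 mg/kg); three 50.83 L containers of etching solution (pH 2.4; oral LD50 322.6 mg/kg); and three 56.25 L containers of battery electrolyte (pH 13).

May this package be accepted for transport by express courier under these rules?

No

With burn rate 2.6 mm/s (> 2.2 mm/s), the match heads (bulk) fall in Class 4.1.
pH 2.4 meets the Class 8 criterion (Corrosive), so the etching solution is Class 8.
Battery electrolyte: pH 13 ≥ 12 → Class 8 (Corrosive).
Class 8 net quantity: (three 50.83 L containers = 152.49 L) + (three 56.25 L containers = 168.75 L) = 321.24 L.
321.24 L exceeds the express courier limit of 250 L for Class 8.
Class 4.1 quantity: one 3.2 oz pack = 90.88 g.
90.88 g ≤ 100 g (express courier limit, Class 4.1) — within limit.
The segregation rule (Class 9 with Class 4.1) does not apply to Class 8 with Class 4.1.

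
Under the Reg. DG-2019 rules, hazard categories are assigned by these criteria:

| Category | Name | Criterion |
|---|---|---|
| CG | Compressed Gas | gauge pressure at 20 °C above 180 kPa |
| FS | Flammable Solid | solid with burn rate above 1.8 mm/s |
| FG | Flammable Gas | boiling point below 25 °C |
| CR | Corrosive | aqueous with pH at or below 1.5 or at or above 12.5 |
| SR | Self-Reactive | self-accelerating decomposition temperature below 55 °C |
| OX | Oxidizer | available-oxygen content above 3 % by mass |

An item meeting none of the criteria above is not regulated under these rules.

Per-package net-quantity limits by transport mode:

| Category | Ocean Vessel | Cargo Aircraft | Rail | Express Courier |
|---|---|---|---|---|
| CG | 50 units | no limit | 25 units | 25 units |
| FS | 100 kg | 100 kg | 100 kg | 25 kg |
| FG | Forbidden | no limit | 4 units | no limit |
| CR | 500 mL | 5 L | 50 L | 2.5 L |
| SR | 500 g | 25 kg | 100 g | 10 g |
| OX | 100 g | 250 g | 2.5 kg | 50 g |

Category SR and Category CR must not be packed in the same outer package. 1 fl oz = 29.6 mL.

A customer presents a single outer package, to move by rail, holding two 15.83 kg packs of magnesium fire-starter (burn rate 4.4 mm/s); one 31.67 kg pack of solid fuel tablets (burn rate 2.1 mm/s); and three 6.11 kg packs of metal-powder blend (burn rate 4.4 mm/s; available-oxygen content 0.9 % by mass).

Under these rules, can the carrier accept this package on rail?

Burn rate 4.4 mm/s meets the Category FS criterion (Flammable Solid), so the magnesium fire-starter is Category FS.
Solid fuel tablets: burn rate 2.1 mm/s > 1.8 mm/s → Category FS (Flammable Solid).
The metal-powder blend has burn rate 4.4 mm/s, which is > 1.8 mm/s, so it is Category FS (Flammable Solid).
Category FS net quantity: (two 15.83 kg packs = 31.66 kg) + 31.67 kg + (three 6.11 kg packs = 18.33 kg) = 81.66 kg.
That is within the Category FS rail limit of 100 kg.

Yes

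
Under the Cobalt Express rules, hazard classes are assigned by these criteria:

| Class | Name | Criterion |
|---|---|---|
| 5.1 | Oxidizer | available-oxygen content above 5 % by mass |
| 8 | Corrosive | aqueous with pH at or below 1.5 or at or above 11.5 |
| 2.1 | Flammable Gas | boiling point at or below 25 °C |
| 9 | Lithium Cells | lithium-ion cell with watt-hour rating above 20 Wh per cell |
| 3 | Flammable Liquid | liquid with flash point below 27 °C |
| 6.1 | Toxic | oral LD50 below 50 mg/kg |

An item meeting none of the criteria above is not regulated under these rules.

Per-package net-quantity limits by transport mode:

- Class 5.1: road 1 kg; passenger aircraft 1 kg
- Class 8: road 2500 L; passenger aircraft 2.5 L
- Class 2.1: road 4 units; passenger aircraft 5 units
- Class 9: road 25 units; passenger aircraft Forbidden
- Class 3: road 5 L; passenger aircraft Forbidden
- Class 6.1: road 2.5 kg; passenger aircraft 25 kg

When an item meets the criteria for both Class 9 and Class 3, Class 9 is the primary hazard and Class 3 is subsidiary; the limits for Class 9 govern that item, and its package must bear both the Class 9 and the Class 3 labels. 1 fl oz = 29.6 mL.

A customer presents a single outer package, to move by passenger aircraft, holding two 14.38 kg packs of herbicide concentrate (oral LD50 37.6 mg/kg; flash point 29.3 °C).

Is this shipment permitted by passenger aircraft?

No

Herbicide concentrate: oral LD50 37.6 mg/kg < 50 mg/kg → Class 6.1 (Toxic).
Class 6.1 quantity: two 14.38 kg packs = 28.76 kg.
That exceeds the Class 6.1 passenger aircraft limit of 25 kg.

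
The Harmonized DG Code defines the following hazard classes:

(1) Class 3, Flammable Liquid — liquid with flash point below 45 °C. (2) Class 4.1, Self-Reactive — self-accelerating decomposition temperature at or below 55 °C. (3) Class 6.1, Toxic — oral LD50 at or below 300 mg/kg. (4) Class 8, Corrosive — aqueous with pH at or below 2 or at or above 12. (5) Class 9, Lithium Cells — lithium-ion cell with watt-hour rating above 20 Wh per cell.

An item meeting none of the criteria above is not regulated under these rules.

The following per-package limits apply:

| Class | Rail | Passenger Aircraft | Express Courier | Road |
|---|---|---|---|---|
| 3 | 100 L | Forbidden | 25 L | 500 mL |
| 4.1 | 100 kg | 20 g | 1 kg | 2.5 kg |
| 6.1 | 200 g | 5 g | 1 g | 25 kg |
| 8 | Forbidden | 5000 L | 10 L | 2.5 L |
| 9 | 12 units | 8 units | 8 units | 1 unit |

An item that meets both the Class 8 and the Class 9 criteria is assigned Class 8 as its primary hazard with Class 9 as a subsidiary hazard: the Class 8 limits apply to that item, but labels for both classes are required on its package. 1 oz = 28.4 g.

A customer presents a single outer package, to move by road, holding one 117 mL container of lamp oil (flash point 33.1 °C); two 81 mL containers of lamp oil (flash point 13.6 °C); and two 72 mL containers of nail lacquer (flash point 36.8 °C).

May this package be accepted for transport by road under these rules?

With flash point 33.1 °C (< 45 °C), the lamp oil falls in Class 3.
The lamp oil has flash point 13.6 °C, which is < 45 °C, so it is Class 3 (Flammable Liquid).
With flash point 36.8 °C (< 45 °C), the nail lacquer falls in Class 3.
Class 3 net quantity: 117 mL + (two 81 mL containers = 162 mL) + (two 72 mL containers = 144 mL) = 423 mL.
423 mL is within the road limit of 500 mL for Class 3.

Yes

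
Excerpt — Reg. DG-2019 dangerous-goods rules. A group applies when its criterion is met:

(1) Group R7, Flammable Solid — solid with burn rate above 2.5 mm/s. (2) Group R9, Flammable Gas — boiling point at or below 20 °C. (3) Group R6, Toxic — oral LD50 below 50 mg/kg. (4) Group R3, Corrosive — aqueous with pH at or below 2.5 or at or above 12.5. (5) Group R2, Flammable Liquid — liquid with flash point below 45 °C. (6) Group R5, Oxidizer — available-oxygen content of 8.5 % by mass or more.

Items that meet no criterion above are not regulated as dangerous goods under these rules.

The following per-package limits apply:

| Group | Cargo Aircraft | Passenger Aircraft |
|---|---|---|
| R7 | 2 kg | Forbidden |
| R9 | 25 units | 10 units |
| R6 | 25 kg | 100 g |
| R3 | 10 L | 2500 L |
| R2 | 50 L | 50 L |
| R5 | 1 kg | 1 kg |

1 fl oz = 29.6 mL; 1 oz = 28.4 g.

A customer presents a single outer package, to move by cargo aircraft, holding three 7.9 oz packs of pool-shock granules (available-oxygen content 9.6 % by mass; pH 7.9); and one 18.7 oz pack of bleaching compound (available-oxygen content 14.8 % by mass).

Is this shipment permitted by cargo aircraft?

No

Available-oxygen content 9.6 % by mass meets the Group R5 criterion (Oxidizer), so the pool-shock granules are Group R5.
Bleaching compound: available-oxygen content 14.8 % by mass ≥ 8.5 % by mass → Group R5 (Oxidizer).
Group R5 net quantity: (three 7.9 oz packs = 673.08 g) + (one 18.7 oz pack = 531.08 g) = 1204.16 g.
That exceeds the Group R5 cargo aircraft limit of 1 kg.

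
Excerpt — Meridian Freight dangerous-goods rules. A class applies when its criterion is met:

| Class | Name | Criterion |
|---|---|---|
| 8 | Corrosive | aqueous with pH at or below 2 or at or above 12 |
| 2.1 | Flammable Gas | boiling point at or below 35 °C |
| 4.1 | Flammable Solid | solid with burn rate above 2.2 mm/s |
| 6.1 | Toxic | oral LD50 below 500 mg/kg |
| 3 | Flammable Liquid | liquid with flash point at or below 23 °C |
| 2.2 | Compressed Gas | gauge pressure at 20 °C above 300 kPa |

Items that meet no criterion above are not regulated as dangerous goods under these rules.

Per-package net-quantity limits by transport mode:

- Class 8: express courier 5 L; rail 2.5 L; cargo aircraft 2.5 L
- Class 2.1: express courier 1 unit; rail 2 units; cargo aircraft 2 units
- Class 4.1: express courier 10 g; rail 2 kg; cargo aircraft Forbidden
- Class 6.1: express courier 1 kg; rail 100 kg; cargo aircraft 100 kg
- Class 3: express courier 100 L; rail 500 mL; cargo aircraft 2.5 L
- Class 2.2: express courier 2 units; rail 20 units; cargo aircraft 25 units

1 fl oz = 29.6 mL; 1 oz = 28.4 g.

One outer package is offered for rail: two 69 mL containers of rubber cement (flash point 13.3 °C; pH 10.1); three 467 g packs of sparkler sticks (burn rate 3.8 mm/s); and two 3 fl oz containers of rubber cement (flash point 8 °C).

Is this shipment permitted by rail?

Yes

With flash point 13.3 °C (≤ 23 °C), the rubber cement falls in Class 3.
Sparkler sticks: burn rate 3.8 mm/s > 2.2 mm/s → Class 4.1 (Flammable Solid).
The rubber cement has flash point 8 °C, which is ≤ 23 °C, so it is Class 3 (Flammable Liquid).
Total Class 3: (two 69 mL containers = 138 mL) + (two 3 fl oz containers = 177.6 mL) = 315.6 mL.
315.6 mL ≤ 500 mL (rail limit, Class 3) — within limit.
Class 4.1 quantity: three 467 g packs = 1.401 kg.
1.401 kg is within the rail limit of 2 kg for Class 4.1.
Every hazard class is within its rail limit and no segregation rule is violated.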